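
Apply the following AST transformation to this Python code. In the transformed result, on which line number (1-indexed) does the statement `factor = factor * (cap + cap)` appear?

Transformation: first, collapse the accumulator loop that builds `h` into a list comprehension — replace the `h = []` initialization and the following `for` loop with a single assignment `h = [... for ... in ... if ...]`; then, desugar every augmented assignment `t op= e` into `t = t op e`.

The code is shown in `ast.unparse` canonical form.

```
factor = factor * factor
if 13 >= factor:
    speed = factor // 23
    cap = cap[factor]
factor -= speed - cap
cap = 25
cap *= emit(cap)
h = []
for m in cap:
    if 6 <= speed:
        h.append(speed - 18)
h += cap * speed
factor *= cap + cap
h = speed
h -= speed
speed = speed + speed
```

Transformed code:
factor = factor * factor
if 13 >= factor:
    speed = factor // 23
    cap = cap[factor]
factor = factor - (speed - cap)
cap = 25
cap = cap * emit(cap)
h = [speed - 18 for m in cap if 6 <= speed]
h = h + cap * speed
factor = factor * (cap + cap)
h = speed
h = h - speed
speed = speed + speed

10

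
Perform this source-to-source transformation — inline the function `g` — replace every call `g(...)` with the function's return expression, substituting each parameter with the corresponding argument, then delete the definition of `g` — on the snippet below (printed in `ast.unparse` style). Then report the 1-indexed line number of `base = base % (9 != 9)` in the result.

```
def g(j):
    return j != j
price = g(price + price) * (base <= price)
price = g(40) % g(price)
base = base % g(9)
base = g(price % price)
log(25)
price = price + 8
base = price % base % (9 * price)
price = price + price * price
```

3

Transformed code:
price = (price + price != price + price) * (base <= price)
price = (40 != 40) % (price != price)
base = base % (9 != 9)
base = price % price != price % price
log(25)
price = price + 8
base = price % base % (9 * price)
price = price + price * price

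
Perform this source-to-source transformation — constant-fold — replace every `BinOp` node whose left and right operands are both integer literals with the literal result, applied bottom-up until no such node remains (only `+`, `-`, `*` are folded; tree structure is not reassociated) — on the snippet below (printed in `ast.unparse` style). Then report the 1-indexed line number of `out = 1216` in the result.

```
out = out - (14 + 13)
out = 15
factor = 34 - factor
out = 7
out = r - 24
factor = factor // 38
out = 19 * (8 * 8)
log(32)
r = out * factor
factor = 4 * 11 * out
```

Transformed code:
out = out - 27
out = 15
factor = 34 - factor
out = 7
out = r - 24
factor = factor // 38
out = 1216
log(32)
r = out * factor
factor = 44 * out

7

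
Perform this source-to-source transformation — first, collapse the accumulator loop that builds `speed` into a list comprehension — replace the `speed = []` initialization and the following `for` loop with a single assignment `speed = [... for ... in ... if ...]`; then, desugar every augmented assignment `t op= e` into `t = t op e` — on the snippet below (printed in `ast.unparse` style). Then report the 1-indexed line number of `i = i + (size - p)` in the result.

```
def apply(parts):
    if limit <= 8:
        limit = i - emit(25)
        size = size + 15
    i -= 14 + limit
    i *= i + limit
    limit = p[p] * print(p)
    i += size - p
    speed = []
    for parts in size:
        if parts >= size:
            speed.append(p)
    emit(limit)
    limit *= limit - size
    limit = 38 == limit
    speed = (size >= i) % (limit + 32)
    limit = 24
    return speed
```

8

Transformed code:
def apply(parts):
    if limit <= 8:
        limit = i - emit(25)
        size = size + 15
    i = i - (14 + limit)
    i = i * (i + limit)
    limit = p[p] * print(p)
    i = i + (size - p)
    speed = [p for parts in size if parts >= size]
    emit(limit)
    limit = limit * (limit - size)
    limit = 38 == limit
    speed = (size >= i) % (limit + 32)
    limit = 24
    return speed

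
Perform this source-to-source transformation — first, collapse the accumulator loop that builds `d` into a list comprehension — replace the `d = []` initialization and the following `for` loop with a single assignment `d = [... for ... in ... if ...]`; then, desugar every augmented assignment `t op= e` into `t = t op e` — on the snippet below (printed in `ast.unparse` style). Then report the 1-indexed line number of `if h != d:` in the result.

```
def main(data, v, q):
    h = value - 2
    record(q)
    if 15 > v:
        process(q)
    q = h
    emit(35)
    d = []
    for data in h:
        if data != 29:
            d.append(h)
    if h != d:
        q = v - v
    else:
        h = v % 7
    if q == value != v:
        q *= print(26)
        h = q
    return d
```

9

Transformed code:
def main(data, v, q):
    h = value - 2
    record(q)
    if 15 > v:
        process(q)
    q = h
    emit(35)
    d = [h for data in h if data != 29]
    if h != d:
        q = v - v
    else:
        h = v % 7
    if q == value != v:
        q = q * print(26)
        h = q
    return d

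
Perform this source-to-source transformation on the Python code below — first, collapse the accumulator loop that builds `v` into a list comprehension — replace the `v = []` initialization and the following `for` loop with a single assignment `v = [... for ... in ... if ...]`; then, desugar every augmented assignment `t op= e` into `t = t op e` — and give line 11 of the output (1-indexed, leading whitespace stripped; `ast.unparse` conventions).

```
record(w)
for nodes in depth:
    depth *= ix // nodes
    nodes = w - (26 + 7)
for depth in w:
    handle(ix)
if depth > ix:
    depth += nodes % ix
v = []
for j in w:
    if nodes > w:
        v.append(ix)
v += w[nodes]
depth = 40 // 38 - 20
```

depth = 40 // 38 - 20

Transformed code:
record(w)
for nodes in depth:
    depth = depth * (ix // nodes)
    nodes = w - (26 + 7)
for depth in w:
    handle(ix)
if depth > ix:
    depth = depth + nodes % ix
v = [ix for j in w if nodes > w]
v = v + w[nodes]
depth = 40 // 38 - 20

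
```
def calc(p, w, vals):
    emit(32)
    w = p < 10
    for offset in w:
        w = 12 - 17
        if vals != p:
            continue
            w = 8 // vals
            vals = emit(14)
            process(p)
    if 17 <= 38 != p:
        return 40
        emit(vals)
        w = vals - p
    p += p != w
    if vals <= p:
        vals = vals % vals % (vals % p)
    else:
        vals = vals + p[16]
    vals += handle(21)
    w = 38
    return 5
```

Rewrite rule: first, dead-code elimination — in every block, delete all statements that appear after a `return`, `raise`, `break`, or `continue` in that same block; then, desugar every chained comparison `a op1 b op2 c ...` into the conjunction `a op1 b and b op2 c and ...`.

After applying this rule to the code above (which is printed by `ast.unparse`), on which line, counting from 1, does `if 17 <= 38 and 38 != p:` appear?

Transformed code:
def calc(p, w, vals):
    emit(32)
    w = p < 10
    for offset in w:
        w = 12 - 17
        if vals != p:
            continue
    if 17 <= 38 and 38 != p:
        return 40
    p += p != w
    if vals <= p:
        vals = vals % vals % (vals % p)
    else:
        vals = vals + p[16]
    vals += handle(21)
    w = 38
    return 5

8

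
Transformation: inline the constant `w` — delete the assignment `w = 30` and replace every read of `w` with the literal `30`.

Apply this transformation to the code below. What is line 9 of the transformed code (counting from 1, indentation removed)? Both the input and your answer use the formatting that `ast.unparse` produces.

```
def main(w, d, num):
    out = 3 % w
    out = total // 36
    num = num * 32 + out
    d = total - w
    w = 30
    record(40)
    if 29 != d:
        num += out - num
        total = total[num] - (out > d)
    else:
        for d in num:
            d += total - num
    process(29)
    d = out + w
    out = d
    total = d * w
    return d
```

total = total[num] - (out > d)

Transformed code:
def main(w, d, num):
    out = 3 % 30
    out = total // 36
    num = num * 32 + out
    d = total - 30
    record(40)
    if 29 != d:
        num += out - num
        total = total[num] - (out > d)
    else:
        for d in num:
            d += total - num
    process(29)
    d = out + 30
    out = d
    total = d * 30
    return d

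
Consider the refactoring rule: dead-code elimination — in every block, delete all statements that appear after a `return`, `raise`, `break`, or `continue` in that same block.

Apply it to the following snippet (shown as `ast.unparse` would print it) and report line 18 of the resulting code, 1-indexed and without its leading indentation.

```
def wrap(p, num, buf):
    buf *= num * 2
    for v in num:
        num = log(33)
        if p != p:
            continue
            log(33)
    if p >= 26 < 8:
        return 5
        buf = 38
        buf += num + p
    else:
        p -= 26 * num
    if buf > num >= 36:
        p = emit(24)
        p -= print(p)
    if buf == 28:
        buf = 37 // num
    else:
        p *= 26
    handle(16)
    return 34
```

Transformed code:
def wrap(p, num, buf):
    buf *= num * 2
    for v in num:
        num = log(33)
        if p != p:
            continue
    if p >= 26 < 8:
        return 5
    else:
        p -= 26 * num
    if buf > num >= 36:
        p = emit(24)
        p -= print(p)
    if buf == 28:
        buf = 37 // num
    else:
        p *= 26
    handle(16)
    return 34

handle(16)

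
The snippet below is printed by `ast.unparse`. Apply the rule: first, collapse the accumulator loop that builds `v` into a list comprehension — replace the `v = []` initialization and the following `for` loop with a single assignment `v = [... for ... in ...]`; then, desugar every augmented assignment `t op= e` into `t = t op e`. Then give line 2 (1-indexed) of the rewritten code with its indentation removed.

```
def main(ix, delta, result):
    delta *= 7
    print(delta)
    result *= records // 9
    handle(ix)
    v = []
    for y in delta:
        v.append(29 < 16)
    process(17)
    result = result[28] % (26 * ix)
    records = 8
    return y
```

delta = delta * 7

Transformed code:
def main(ix, delta, result):
    delta = delta * 7
    print(delta)
    result = result * (records // 9)
    handle(ix)
    v = [29 < 16 for y in delta]
    process(17)
    result = result[28] % (26 * ix)
    records = 8
    return y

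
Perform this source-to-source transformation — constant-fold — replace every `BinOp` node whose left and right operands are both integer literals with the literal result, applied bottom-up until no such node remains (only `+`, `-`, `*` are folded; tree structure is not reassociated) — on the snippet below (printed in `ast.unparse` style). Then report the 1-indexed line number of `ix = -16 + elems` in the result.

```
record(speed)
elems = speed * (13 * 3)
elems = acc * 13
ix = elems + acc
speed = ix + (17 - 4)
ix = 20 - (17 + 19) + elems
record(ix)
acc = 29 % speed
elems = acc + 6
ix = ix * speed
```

Transformed code:
record(speed)
elems = speed * 39
elems = acc * 13
ix = elems + acc
speed = ix + 13
ix = -16 + elems
record(ix)
acc = 29 % speed
elems = acc + 6
ix = ix * speed

6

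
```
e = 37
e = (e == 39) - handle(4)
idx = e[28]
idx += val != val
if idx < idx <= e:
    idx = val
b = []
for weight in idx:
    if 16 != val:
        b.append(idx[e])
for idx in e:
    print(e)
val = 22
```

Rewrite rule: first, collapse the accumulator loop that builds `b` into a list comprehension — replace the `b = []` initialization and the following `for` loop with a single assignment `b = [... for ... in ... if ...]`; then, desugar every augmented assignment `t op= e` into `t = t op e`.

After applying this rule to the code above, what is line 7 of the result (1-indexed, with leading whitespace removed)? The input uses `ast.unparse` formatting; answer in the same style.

b = [idx[e] for weight in idx if 16 != val]

Transformed code:
e = 37
e = (e == 39) - handle(4)
idx = e[28]
idx = idx + (val != val)
if idx < idx <= e:
    idx = val
b = [idx[e] for weight in idx if 16 != val]
for idx in e:
    print(e)
val = 22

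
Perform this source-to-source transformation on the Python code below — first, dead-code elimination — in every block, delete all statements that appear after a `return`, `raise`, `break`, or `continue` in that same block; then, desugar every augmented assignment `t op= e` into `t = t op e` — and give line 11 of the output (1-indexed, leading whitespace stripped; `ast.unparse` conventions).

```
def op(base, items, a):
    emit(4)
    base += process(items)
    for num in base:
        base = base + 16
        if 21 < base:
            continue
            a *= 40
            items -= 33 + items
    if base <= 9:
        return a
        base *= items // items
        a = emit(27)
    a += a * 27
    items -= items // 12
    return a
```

Transformed code:
def op(base, items, a):
    emit(4)
    base = base + process(items)
    for num in base:
        base = base + 16
        if 21 < base:
            continue
    if base <= 9:
        return a
    a = a + a * 27
    items = items - items // 12
    return a

items = items - items // 12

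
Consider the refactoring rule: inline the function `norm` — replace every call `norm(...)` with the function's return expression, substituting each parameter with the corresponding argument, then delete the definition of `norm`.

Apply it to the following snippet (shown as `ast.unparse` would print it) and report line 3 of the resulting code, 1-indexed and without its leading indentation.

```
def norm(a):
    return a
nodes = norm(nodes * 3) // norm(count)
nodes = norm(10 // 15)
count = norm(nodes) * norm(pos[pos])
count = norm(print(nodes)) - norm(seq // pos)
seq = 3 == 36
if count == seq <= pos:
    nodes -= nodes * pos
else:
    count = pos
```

Transformed code:
nodes = nodes * 3 // count
nodes = 10 // 15
count = nodes * pos[pos]
count = print(nodes) - seq // pos
seq = 3 == 36
if count == seq <= pos:
    nodes -= nodes * pos
else:
    count = pos

count = nodes * pos[pos]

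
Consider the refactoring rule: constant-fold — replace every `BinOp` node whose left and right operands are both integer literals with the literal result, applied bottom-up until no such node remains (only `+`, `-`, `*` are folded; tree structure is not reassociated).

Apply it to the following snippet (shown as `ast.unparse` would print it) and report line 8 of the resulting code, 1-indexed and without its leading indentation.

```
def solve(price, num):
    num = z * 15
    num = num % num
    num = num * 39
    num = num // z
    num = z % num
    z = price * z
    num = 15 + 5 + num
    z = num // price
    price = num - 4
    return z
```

Transformed code:
def solve(price, num):
    num = z * 15
    num = num % num
    num = num * 39
    num = num // z
    num = z % num
    z = price * z
    num = 20 + num
    z = num // price
    price = num - 4
    return z

num = 20 + num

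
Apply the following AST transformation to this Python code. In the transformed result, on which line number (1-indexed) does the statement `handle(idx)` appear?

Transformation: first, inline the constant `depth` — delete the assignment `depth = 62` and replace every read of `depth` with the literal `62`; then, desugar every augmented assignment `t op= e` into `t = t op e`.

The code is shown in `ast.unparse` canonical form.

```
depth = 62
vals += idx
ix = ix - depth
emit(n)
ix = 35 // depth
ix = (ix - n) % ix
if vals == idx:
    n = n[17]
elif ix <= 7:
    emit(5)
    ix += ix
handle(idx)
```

Transformed code:
vals = vals + idx
ix = ix - 62
emit(n)
ix = 35 // 62
ix = (ix - n) % ix
if vals == idx:
    n = n[17]
elif ix <= 7:
    emit(5)
    ix = ix + ix
handle(idx)

11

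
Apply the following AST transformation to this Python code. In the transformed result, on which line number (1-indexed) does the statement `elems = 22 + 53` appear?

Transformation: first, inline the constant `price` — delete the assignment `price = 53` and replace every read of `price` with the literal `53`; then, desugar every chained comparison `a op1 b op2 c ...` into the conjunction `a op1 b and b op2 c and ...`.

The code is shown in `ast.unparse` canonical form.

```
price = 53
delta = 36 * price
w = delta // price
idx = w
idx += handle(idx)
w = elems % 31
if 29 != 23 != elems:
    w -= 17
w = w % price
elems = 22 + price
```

Transformed code:
delta = 36 * 53
w = delta // 53
idx = w
idx += handle(idx)
w = elems % 31
if 29 != 23 and 23 != elems:
    w -= 17
w = w % 53
elems = 22 + 53

9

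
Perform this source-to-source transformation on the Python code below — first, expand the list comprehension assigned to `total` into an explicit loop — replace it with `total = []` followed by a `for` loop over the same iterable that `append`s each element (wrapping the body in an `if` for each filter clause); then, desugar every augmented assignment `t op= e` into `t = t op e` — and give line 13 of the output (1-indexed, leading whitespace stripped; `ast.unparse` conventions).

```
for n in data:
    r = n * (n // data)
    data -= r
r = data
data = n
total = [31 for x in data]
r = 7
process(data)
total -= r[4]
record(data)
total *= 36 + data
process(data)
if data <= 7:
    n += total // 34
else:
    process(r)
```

Transformed code:
for n in data:
    r = n * (n // data)
    data = data - r
r = data
data = n
total = []
for x in data:
    total.append(31)
r = 7
process(data)
total = total - r[4]
record(data)
total = total * (36 + data)
process(data)
if data <= 7:
    n = n + total // 34
else:
    process(r)

total = total * (36 + data)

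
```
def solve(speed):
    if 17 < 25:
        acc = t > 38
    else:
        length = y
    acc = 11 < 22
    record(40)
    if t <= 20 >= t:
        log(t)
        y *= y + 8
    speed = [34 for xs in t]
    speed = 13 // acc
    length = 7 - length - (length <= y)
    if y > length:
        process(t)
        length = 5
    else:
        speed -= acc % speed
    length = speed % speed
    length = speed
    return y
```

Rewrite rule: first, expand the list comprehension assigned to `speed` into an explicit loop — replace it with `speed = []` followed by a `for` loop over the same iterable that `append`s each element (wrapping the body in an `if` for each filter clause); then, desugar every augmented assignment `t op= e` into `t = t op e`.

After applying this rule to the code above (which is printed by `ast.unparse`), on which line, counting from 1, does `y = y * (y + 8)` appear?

10

Transformed code:
def solve(speed):
    if 17 < 25:
        acc = t > 38
    else:
        length = y
    acc = 11 < 22
    record(40)
    if t <= 20 >= t:
        log(t)
        y = y * (y + 8)
    speed = []
    for xs in t:
        speed.append(34)
    speed = 13 // acc
    length = 7 - length - (length <= y)
    if y > length:
        process(t)
        length = 5
    else:
        speed = speed - acc % speed
    length = speed % speed
    length = speed
    return y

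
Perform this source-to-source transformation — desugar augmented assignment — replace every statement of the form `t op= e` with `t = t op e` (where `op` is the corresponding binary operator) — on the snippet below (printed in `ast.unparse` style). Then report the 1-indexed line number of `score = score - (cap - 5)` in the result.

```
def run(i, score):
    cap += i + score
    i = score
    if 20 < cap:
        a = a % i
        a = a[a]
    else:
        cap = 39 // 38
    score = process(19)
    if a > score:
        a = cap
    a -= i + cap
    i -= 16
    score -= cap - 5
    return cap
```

Transformed code:
def run(i, score):
    cap = cap + (i + score)
    i = score
    if 20 < cap:
        a = a % i
        a = a[a]
    else:
        cap = 39 // 38
    score = process(19)
    if a > score:
        a = cap
    a = a - (i + cap)
    i = i - 16
    score = score - (cap - 5)
    return cap

14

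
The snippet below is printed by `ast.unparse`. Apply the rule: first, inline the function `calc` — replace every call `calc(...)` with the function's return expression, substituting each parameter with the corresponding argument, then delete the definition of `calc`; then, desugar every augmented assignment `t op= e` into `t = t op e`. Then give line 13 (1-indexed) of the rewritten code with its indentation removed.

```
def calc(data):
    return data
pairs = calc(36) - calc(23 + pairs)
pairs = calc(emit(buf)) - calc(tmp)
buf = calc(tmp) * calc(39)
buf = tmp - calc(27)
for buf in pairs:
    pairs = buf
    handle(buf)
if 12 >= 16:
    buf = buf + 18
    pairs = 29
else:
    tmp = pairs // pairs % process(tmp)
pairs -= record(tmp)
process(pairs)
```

pairs = pairs - record(tmp)

Transformed code:
pairs = 36 - (23 + pairs)
pairs = emit(buf) - tmp
buf = tmp * 39
buf = tmp - 27
for buf in pairs:
    pairs = buf
    handle(buf)
if 12 >= 16:
    buf = buf + 18
    pairs = 29
else:
    tmp = pairs // pairs % process(tmp)
pairs = pairs - record(tmp)
process(pairs)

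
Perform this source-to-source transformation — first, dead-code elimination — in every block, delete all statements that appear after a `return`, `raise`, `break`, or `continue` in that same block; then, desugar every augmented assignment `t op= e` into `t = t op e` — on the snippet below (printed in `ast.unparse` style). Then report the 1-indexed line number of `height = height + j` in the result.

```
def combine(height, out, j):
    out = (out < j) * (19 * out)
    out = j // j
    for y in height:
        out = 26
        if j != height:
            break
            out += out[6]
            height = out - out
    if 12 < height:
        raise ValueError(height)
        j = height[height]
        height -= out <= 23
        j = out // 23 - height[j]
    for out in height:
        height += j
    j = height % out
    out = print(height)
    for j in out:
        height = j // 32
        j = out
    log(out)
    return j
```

11

Transformed code:
def combine(height, out, j):
    out = (out < j) * (19 * out)
    out = j // j
    for y in height:
        out = 26
        if j != height:
            break
    if 12 < height:
        raise ValueError(height)
    for out in height:
        height = height + j
    j = height % out
    out = print(height)
    for j in out:
        height = j // 32
        j = out
    log(out)
    return j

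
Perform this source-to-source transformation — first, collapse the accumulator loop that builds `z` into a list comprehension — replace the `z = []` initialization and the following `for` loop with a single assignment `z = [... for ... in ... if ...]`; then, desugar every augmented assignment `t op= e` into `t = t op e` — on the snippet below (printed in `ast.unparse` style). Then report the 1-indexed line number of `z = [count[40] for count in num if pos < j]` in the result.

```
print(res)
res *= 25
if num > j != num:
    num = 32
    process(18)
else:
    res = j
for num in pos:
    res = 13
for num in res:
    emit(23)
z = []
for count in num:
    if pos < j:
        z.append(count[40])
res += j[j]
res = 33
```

12

Transformed code:
print(res)
res = res * 25
if num > j != num:
    num = 32
    process(18)
else:
    res = j
for num in pos:
    res = 13
for num in res:
    emit(23)
z = [count[40] for count in num if pos < j]
res = res + j[j]
res = 33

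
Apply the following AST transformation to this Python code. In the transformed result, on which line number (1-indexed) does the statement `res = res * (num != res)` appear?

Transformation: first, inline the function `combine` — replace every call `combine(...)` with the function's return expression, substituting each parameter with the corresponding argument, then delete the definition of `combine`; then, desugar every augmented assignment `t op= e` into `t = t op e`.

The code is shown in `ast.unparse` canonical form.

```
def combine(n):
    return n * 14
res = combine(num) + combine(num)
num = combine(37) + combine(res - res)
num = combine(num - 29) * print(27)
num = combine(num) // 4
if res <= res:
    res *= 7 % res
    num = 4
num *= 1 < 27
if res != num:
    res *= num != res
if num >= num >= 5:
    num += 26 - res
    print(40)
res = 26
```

Transformed code:
res = num * 14 + num * 14
num = 37 * 14 + (res - res) * 14
num = (num - 29) * 14 * print(27)
num = num * 14 // 4
if res <= res:
    res = res * (7 % res)
    num = 4
num = num * (1 < 27)
if res != num:
    res = res * (num != res)
if num >= num >= 5:
    num = num + (26 - res)
    print(40)
res = 26

10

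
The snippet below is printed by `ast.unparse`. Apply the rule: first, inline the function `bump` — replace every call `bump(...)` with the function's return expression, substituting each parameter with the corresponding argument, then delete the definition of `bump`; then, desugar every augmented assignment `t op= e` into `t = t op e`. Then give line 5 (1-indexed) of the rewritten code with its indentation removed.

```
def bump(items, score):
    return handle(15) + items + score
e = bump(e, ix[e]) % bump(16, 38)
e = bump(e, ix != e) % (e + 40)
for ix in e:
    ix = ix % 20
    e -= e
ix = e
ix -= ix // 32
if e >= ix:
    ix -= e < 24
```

e = e - e

Transformed code:
e = (handle(15) + e + ix[e]) % (handle(15) + 16 + 38)
e = (handle(15) + e + (ix != e)) % (e + 40)
for ix in e:
    ix = ix % 20
    e = e - e
ix = e
ix = ix - ix // 32
if e >= ix:
    ix = ix - (e < 24)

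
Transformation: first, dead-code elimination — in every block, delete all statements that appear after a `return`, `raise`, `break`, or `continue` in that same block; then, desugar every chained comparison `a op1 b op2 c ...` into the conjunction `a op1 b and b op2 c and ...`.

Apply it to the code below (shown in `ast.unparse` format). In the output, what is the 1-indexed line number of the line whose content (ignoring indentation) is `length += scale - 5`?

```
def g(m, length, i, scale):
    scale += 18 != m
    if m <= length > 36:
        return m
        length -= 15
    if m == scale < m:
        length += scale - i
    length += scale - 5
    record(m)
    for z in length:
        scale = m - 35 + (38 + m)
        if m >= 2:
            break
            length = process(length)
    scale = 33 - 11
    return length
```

Transformed code:
def g(m, length, i, scale):
    scale += 18 != m
    if m <= length and length > 36:
        return m
    if m == scale and scale < m:
        length += scale - i
    length += scale - 5
    record(m)
    for z in length:
        scale = m - 35 + (38 + m)
        if m >= 2:
            break
    scale = 33 - 11
    return length

7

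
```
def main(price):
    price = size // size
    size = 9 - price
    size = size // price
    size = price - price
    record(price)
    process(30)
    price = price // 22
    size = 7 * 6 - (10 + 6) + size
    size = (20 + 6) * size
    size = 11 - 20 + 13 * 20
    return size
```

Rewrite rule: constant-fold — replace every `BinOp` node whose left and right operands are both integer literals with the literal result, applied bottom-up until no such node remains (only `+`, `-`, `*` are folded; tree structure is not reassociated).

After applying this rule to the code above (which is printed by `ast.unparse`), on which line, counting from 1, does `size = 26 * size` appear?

10

Transformed code:
def main(price):
    price = size // size
    size = 9 - price
    size = size // price
    size = price - price
    record(price)
    process(30)
    price = price // 22
    size = 26 + size
    size = 26 * size
    size = 251
    return size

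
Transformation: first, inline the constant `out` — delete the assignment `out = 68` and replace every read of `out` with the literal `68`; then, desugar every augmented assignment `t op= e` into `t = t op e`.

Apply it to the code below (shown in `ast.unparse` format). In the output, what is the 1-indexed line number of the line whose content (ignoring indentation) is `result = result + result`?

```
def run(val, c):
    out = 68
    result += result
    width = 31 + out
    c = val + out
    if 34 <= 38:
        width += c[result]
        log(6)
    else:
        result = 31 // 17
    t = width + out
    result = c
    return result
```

2

Transformed code:
def run(val, c):
    result = result + result
    width = 31 + 68
    c = val + 68
    if 34 <= 38:
        width = width + c[result]
        log(6)
    else:
        result = 31 // 17
    t = width + 68
    result = c
    return result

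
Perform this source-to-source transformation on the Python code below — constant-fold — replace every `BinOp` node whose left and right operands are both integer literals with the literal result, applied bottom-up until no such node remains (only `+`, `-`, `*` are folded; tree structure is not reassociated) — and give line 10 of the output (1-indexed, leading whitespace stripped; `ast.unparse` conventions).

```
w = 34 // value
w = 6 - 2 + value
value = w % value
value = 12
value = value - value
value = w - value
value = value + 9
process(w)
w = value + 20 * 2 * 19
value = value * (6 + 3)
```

Transformed code:
w = 34 // value
w = 4 + value
value = w % value
value = 12
value = value - value
value = w - value
value = value + 9
process(w)
w = value + 760
value = value * 9

value = value * 9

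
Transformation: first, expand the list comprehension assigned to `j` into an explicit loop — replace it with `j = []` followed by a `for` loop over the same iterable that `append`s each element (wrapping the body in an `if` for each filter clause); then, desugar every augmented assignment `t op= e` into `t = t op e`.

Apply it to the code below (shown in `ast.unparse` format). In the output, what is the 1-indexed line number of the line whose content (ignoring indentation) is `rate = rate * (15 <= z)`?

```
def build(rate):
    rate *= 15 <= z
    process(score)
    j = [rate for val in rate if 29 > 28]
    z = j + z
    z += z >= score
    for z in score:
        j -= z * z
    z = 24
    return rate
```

Transformed code:
def build(rate):
    rate = rate * (15 <= z)
    process(score)
    j = []
    for val in rate:
        if 29 > 28:
            j.append(rate)
    z = j + z
    z = z + (z >= score)
    for z in score:
        j = j - z * z
    z = 24
    return rate

2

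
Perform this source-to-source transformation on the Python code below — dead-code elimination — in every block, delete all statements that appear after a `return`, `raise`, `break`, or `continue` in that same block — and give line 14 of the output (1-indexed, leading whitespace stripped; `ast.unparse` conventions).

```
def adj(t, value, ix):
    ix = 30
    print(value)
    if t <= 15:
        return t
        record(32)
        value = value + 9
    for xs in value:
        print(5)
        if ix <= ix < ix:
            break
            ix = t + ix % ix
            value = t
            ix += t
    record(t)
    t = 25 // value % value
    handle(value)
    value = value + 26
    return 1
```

return 1

Transformed code:
def adj(t, value, ix):
    ix = 30
    print(value)
    if t <= 15:
        return t
    for xs in value:
        print(5)
        if ix <= ix < ix:
            break
    record(t)
    t = 25 // value % value
    handle(value)
    value = value + 26
    return 1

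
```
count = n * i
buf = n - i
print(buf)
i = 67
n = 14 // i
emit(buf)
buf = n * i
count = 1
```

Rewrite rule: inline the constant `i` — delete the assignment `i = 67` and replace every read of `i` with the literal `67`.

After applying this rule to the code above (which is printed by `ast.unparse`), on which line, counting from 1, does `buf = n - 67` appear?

2

Transformed code:
count = n * 67
buf = n - 67
print(buf)
n = 14 // 67
emit(buf)
buf = n * 67
count = 1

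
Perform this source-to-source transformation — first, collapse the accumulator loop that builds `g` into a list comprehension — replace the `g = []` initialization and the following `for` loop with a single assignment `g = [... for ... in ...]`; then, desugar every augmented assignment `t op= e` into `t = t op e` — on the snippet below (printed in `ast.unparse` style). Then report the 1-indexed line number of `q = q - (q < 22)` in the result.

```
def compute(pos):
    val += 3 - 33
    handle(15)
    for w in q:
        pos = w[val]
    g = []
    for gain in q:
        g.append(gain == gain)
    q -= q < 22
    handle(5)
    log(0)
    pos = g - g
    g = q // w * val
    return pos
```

Transformed code:
def compute(pos):
    val = val + (3 - 33)
    handle(15)
    for w in q:
        pos = w[val]
    g = [gain == gain for gain in q]
    q = q - (q < 22)
    handle(5)
    log(0)
    pos = g - g
    g = q // w * val
    return pos

7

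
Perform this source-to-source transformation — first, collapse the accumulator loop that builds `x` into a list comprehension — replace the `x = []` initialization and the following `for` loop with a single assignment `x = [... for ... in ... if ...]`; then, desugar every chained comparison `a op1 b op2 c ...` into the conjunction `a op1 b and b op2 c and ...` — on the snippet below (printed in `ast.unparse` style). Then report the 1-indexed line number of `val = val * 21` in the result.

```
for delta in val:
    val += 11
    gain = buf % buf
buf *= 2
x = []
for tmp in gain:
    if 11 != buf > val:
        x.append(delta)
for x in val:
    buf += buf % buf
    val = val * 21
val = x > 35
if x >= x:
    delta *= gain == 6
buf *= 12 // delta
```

Transformed code:
for delta in val:
    val += 11
    gain = buf % buf
buf *= 2
x = [delta for tmp in gain if 11 != buf and buf > val]
for x in val:
    buf += buf % buf
    val = val * 21
val = x > 35
if x >= x:
    delta *= gain == 6
buf *= 12 // delta

8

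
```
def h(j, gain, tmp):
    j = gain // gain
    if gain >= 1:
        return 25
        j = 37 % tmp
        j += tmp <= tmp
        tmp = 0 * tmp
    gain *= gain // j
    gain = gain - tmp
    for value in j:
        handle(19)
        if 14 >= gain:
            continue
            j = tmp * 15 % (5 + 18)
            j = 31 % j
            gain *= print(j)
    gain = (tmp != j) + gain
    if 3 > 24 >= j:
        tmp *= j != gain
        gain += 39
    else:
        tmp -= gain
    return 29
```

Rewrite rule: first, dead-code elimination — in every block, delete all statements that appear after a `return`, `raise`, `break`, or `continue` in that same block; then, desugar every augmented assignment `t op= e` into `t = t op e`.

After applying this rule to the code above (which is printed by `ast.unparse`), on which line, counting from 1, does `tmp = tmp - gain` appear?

Transformed code:
def h(j, gain, tmp):
    j = gain // gain
    if gain >= 1:
        return 25
    gain = gain * (gain // j)
    gain = gain - tmp
    for value in j:
        handle(19)
        if 14 >= gain:
            continue
    gain = (tmp != j) + gain
    if 3 > 24 >= j:
        tmp = tmp * (j != gain)
        gain = gain + 39
    else:
        tmp = tmp - gain
    return 29

16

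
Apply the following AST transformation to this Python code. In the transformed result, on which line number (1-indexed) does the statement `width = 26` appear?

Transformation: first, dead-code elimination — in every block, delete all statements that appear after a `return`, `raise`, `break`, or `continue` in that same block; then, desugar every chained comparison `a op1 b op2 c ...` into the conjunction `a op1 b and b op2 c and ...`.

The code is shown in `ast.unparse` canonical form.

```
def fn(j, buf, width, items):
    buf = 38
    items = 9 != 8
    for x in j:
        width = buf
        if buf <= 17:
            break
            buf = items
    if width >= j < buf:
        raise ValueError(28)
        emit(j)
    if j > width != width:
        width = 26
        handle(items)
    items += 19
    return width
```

Transformed code:
def fn(j, buf, width, items):
    buf = 38
    items = 9 != 8
    for x in j:
        width = buf
        if buf <= 17:
            break
    if width >= j and j < buf:
        raise ValueError(28)
    if j > width and width != width:
        width = 26
        handle(items)
    items += 19
    return width

11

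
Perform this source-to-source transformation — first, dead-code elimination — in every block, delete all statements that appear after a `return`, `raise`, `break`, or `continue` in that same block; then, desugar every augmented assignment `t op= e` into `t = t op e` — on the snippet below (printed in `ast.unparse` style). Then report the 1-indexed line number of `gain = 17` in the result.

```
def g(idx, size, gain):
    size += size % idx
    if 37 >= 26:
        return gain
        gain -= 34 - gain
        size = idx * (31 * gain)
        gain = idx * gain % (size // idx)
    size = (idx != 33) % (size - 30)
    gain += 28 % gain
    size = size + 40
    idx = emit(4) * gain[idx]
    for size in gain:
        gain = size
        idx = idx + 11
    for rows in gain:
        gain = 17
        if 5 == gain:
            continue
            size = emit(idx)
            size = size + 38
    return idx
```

Transformed code:
def g(idx, size, gain):
    size = size + size % idx
    if 37 >= 26:
        return gain
    size = (idx != 33) % (size - 30)
    gain = gain + 28 % gain
    size = size + 40
    idx = emit(4) * gain[idx]
    for size in gain:
        gain = size
        idx = idx + 11
    for rows in gain:
        gain = 17
        if 5 == gain:
            continue
    return idx

13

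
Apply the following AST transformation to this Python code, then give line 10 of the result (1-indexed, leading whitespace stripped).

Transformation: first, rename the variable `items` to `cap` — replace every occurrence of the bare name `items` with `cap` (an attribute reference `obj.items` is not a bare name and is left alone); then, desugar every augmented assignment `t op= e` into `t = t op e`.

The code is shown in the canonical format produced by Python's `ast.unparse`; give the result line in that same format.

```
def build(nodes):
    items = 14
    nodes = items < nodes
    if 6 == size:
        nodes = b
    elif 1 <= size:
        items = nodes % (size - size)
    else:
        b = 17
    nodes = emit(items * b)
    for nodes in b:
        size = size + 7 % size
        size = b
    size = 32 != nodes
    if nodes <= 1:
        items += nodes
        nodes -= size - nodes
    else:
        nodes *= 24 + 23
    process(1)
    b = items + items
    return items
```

nodes = emit(cap * b)

Transformed code:
def build(nodes):
    cap = 14
    nodes = cap < nodes
    if 6 == size:
        nodes = b
    elif 1 <= size:
        cap = nodes % (size - size)
    else:
        b = 17
    nodes = emit(cap * b)
    for nodes in b:
        size = size + 7 % size
        size = b
    size = 32 != nodes
    if nodes <= 1:
        cap = cap + nodes
        nodes = nodes - (size - nodes)
    else:
        nodes = nodes * (24 + 23)
    process(1)
    b = cap + cap
    return cap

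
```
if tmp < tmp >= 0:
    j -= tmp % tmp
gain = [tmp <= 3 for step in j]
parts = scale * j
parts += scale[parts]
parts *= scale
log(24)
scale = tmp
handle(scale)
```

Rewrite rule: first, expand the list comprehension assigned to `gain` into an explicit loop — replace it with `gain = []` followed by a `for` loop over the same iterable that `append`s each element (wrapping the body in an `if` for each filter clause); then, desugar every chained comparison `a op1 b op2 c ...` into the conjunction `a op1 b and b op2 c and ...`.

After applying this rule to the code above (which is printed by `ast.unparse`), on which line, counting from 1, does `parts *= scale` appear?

Transformed code:
if tmp < tmp and tmp >= 0:
    j -= tmp % tmp
gain = []
for step in j:
    gain.append(tmp <= 3)
parts = scale * j
parts += scale[parts]
parts *= scale
log(24)
scale = tmp
handle(scale)

8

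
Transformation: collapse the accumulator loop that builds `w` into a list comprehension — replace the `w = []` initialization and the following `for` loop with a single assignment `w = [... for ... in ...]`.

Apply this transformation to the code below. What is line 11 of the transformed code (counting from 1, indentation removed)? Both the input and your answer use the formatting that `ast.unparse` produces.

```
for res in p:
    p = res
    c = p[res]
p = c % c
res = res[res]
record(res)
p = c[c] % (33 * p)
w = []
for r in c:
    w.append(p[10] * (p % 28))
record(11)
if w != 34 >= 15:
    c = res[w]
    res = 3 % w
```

c = res[w]

Transformed code:
for res in p:
    p = res
    c = p[res]
p = c % c
res = res[res]
record(res)
p = c[c] % (33 * p)
w = [p[10] * (p % 28) for r in c]
record(11)
if w != 34 >= 15:
    c = res[w]
    res = 3 % w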